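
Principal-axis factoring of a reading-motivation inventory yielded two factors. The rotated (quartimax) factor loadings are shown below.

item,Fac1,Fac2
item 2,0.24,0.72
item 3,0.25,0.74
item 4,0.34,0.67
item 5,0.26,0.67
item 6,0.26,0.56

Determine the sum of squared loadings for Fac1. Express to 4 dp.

SS loadings for Fac1 = 0.24² + 0.25² + 0.34² + 0.26² + 0.26² = 0.0576 + 0.0625 + 0.1156 + 0.0676 + 0.0676 = 0.3709

0.3709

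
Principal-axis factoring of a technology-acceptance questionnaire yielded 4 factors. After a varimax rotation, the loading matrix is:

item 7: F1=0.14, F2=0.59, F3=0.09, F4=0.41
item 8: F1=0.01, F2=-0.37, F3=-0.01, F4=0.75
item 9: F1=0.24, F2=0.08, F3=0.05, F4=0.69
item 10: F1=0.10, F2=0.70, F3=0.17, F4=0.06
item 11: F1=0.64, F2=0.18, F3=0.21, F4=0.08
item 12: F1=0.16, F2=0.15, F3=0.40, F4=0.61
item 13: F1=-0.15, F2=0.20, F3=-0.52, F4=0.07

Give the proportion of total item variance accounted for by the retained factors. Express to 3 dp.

SS loadings by factor: 0.5450, 1.0763, 0.5141, 1.5937; total = 3.7291.
Total variance with 7 standardized items is 7, so the solution explains 3.7291/7 = 0.5327.

0.533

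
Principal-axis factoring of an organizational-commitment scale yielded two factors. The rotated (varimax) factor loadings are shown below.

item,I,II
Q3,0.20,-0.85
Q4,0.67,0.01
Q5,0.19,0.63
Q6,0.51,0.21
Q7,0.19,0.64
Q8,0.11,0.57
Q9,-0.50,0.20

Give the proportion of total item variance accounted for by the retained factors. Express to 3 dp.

0.432

Communalities: 0.7625, 0.4490, 0.4330, 0.3042, 0.4457, 0.3370, 0.2900; Σh² = 3.0214.
Total variance with 7 standardized items is 7, so the solution explains 3.0214/7 = 0.4316.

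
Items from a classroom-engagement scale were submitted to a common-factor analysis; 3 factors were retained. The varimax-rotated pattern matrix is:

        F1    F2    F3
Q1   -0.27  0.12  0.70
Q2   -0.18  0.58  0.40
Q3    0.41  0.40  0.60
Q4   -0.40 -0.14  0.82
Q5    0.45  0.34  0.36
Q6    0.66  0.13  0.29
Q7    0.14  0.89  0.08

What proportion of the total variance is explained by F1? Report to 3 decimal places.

SS loadings for F1 = (-0.27)² + (-0.18)² + 0.41² + (-0.40)² + 0.45² + 0.66² + 0.14² = 1.0911
Proportion of variance = 1.0911 / 7 = 0.1559.

0.156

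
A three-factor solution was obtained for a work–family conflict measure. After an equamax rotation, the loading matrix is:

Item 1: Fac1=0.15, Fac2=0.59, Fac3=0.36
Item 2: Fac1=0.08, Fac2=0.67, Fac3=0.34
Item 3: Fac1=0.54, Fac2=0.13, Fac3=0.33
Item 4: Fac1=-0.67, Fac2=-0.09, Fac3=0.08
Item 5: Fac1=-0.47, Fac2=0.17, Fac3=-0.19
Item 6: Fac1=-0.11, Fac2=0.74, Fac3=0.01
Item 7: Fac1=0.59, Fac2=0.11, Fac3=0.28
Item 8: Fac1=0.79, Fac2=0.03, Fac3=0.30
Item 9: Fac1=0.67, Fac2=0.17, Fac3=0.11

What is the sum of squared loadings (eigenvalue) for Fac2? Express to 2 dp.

1.44

SS loadings for Fac2 = 0.59² + 0.67² + 0.13² + (-0.09)² + 0.17² + 0.74² + 0.11² + 0.03² + 0.17² = 0.3481 + 0.4489 + 0.0169 + 0.0081 + 0.0289 + 0.5476 + 0.0121 + 0.0009 + 0.0289 = 1.4404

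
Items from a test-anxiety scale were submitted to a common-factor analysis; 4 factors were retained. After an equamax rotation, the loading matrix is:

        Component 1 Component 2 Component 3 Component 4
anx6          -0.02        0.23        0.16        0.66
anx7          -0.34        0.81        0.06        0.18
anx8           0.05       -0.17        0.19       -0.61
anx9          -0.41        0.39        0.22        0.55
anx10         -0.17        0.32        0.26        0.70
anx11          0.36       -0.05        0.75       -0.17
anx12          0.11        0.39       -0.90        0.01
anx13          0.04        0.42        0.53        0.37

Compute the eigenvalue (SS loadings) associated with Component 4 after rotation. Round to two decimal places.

1.80

SS loadings for Component 4 = 0.66² + 0.18² + (-0.61)² + 0.55² + 0.70² + (-0.17)² + 0.01² + 0.37² = 0.4356 + 0.0324 + 0.3721 + 0.3025 + 0.4900 + 0.0289 + 0.0001 + 0.1369 = 1.7985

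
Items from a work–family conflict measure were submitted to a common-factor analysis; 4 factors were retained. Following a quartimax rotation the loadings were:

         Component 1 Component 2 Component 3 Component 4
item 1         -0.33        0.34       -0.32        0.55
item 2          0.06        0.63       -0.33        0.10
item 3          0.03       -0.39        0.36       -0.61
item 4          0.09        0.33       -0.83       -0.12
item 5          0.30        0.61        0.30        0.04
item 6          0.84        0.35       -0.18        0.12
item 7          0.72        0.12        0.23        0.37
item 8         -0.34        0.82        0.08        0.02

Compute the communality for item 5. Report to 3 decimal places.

0.554

h² = 0.30² + 0.61² + 0.30² + 0.04² = 0.0900 + 0.3721 + 0.0900 + 0.0016 = 0.5537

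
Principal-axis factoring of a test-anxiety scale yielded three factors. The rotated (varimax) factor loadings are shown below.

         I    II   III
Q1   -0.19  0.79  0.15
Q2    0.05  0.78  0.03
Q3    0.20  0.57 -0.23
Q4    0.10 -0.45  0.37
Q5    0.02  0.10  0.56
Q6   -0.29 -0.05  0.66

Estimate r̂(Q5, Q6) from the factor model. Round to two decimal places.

0.36

r̂ = Σ λ_i·λ_j across factors = (0.02)(-0.29) + (0.10)(-0.05) + (0.56)(0.66)
  = -0.0058 -0.0050 +0.3696 = 0.3588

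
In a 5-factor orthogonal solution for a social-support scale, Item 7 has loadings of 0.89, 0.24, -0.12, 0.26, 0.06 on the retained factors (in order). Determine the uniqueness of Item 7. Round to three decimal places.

0.065

h² = 0.89² + 0.24² + (-0.12)² + 0.26² + 0.06² = 0.7921 + 0.0576 + 0.0144 + 0.0676 + 0.0036 = 0.9353
Uniqueness u² = 1 − h² = 1 − 0.9353 = 0.0647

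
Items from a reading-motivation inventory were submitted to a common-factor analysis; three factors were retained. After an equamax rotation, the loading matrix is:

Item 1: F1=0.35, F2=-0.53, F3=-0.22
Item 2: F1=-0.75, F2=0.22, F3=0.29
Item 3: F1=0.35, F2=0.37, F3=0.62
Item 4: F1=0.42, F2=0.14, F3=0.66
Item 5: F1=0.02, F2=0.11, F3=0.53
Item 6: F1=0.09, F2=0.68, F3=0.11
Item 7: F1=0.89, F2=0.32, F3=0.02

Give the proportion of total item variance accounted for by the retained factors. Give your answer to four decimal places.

SS loadings by factor: 1.7845, 1.0627, 1.2459; total = 4.0931.
Total variance with 7 standardized items is 7, so the solution explains 4.0931/7 = 0.5847.

0.5847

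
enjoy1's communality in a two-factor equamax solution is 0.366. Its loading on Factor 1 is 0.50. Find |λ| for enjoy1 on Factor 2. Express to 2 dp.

0.34

Under orthogonal rotation h² = Σλ², so λ_Factor 2² = h² − (0.2500) = 0.366 − 0.2500 = 0.1160.
|λ| = √0.1160 = 0.3406.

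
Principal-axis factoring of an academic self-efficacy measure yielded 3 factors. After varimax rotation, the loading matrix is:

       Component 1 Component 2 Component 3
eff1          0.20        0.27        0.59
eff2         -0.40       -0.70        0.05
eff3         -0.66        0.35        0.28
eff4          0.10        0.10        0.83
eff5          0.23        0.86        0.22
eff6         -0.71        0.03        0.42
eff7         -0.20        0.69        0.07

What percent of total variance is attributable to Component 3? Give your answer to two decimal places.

19.25%

SS loadings for Component 3 = 0.59² + 0.05² + 0.28² + 0.83² + 0.22² + 0.42² + 0.07² = 1.3476
With 7 standardized items, total variance = 7. Proportion = 1.3476/7 = 0.1925 → 19.25%.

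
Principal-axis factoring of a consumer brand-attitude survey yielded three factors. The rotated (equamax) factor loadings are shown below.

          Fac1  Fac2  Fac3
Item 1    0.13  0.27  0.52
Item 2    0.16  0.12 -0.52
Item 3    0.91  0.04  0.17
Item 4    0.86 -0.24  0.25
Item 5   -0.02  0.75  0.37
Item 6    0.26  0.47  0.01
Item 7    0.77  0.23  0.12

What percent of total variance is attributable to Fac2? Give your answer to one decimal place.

SS loadings for Fac2 = 0.27² + 0.12² + 0.04² + (-0.24)² + 0.75² + 0.47² + 0.23² = 0.9828
With 7 standardized items, total variance = 7. Proportion = 0.9828/7 = 0.1404 → 14.04%.

14.0%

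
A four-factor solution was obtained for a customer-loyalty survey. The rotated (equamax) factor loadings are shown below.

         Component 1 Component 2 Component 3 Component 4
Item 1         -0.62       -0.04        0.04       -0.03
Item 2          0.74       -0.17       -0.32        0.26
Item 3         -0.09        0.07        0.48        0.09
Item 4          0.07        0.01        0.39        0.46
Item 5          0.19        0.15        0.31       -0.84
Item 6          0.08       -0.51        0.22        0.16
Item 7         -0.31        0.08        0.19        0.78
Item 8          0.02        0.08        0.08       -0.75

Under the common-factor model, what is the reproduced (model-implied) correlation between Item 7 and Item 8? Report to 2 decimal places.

r̂ = Σ λ_i·λ_j across factors = (-0.31)(0.02) + (0.08)(0.08) + (0.19)(0.08) + (0.78)(-0.75)
  = -0.0062 +0.0064 +0.0152 -0.5850 = -0.5696

-0.57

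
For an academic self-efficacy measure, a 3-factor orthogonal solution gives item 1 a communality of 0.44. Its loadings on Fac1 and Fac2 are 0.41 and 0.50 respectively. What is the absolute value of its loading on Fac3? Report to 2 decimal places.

0.15

Under orthogonal rotation h² = Σλ², so λ_Fac3² = h² − (0.4181) = 0.44 − 0.4181 = 0.0219.
|λ| = √0.0219 = 0.1480.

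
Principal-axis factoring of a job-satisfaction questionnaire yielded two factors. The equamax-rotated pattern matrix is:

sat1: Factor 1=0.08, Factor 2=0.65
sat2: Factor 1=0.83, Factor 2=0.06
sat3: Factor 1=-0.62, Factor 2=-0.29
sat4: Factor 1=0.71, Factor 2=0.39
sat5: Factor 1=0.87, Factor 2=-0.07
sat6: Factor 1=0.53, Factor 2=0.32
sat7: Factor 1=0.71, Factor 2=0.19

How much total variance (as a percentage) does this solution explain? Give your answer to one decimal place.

SS loadings by factor: 3.1257, 0.8057; total = 3.9314.
Total variance with 7 standardized items is 7, so the solution explains 3.9314/7 = 0.5616 = 56.16%.

56.2%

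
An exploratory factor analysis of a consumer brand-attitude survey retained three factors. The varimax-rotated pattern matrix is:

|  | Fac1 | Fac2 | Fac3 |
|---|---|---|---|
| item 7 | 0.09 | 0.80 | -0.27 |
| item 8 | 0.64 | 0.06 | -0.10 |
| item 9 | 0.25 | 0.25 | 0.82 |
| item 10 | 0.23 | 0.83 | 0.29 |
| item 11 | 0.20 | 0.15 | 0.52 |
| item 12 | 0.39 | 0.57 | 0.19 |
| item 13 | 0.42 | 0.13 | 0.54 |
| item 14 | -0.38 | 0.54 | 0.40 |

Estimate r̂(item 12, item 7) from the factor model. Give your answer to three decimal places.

r̂ = Σ λ_i·λ_j across factors = (0.39)(0.09) + (0.57)(0.80) + (0.19)(-0.27)
  = +0.0351 +0.4560 -0.0513 = 0.4398

0.440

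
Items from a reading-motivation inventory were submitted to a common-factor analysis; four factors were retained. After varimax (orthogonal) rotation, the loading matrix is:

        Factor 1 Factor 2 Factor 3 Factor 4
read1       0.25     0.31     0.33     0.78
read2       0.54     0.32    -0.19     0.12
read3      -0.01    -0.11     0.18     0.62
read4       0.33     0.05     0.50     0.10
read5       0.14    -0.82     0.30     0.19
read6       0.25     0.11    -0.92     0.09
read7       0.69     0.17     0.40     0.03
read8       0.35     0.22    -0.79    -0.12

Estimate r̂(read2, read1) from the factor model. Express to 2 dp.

r̂ = Σ λ_i·λ_j across factors = (0.54)(0.25) + (0.32)(0.31) + (-0.19)(0.33) + (0.12)(0.78)
  = +0.1350 +0.0992 -0.0627 +0.0936 = 0.2651

0.27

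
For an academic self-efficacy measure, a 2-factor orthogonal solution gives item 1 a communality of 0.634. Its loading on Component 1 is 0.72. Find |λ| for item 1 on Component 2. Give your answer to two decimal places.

Under orthogonal rotation h² = Σλ², so λ_Component 2² = h² − (0.5184) = 0.634 − 0.5184 = 0.1156.
|λ| = √0.1156 = 0.3400.

0.34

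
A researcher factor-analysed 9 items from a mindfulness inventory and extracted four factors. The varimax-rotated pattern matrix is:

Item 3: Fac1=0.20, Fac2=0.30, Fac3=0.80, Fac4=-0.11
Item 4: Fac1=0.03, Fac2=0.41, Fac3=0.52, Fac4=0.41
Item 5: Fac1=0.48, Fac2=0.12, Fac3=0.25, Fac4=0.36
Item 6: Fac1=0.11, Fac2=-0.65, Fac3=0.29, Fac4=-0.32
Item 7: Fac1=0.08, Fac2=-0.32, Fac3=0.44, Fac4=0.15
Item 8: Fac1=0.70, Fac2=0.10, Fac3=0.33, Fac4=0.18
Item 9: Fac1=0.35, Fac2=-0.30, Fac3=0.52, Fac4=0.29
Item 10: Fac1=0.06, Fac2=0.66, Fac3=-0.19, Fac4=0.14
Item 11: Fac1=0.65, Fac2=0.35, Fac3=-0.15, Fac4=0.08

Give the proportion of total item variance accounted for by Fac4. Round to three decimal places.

0.064

SS loadings for Fac4 = (-0.11)² + 0.41² + 0.36² + (-0.32)² + 0.15² + 0.18² + 0.29² + 0.14² + 0.08² = 0.5772
Proportion of variance = 0.5772 / 9 = 0.0641.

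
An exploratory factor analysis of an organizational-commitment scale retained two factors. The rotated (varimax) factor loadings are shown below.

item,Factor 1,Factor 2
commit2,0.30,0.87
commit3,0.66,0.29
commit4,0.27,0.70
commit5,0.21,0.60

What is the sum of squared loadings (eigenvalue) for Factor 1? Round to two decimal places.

SS loadings for Factor 1 = 0.30² + 0.66² + 0.27² + 0.21² = 0.0900 + 0.4356 + 0.0729 + 0.0441 = 0.6426

0.64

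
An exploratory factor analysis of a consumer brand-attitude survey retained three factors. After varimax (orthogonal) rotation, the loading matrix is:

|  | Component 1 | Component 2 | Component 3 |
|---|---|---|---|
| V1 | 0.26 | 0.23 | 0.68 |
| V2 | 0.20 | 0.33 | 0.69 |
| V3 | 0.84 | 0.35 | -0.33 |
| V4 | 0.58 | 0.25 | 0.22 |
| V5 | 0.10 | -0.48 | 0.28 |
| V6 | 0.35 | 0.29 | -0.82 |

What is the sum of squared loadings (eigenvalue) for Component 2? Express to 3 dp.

SS loadings for Component 2 = 0.23² + 0.33² + 0.35² + 0.25² + (-0.48)² + 0.29² = 0.0529 + 0.1089 + 0.1225 + 0.0625 + 0.2304 + 0.0841 = 0.6613

0.661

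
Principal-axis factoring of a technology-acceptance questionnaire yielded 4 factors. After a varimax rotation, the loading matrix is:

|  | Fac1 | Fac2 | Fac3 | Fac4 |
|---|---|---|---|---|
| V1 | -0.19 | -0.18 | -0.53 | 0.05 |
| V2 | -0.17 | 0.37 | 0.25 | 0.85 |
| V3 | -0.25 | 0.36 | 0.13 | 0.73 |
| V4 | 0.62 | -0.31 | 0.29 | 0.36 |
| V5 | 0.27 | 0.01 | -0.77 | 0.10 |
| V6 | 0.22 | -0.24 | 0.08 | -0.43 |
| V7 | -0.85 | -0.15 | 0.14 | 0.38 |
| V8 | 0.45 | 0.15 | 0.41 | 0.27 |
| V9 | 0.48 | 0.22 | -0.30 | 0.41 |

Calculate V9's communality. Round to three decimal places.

h² = 0.48² + 0.22² + (-0.30)² + 0.41² = 0.2304 + 0.0484 + 0.0900 + 0.1681 = 0.5369

0.537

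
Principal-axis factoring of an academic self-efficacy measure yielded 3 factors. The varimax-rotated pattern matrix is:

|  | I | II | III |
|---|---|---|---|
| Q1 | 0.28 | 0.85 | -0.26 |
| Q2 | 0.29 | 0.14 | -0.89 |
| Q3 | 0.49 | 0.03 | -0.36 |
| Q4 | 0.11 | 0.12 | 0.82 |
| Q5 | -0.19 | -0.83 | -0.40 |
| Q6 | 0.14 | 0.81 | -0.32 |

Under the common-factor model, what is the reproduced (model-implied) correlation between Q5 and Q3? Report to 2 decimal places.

r̂ = Σ λ_i·λ_j across factors = (-0.19)(0.49) + (-0.83)(0.03) + (-0.40)(-0.36)
  = -0.0931 -0.0249 +0.1440 = 0.0260

0.03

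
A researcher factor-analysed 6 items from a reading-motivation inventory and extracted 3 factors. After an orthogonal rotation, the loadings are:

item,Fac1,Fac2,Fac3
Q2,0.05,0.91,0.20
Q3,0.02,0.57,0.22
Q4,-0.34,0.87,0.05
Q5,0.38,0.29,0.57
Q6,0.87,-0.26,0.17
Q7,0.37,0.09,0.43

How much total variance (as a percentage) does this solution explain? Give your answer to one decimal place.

Communalities: 0.8706, 0.3737, 0.8750, 0.5534, 0.8534, 0.3299; Σh² = 3.8560.
Total variance with 6 standardized items is 6, so the solution explains 3.8560/6 = 0.6427 = 64.27%.

64.3%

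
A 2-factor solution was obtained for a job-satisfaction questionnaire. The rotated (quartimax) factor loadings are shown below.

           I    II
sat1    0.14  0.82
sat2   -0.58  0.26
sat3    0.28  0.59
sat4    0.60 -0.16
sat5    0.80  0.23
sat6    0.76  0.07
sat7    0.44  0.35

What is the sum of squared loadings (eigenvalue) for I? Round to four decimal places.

SS loadings for I = 0.14² + (-0.58)² + 0.28² + 0.60² + 0.80² + 0.76² + 0.44² = 0.0196 + 0.3364 + 0.0784 + 0.3600 + 0.6400 + 0.5776 + 0.1936 = 2.2056

2.2056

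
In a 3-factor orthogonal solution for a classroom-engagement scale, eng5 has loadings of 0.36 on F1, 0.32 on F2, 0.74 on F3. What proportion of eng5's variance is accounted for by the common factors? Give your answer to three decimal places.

h² = 0.36² + 0.32² + 0.74² = 0.1296 + 0.1024 + 0.5476 = 0.7796

0.780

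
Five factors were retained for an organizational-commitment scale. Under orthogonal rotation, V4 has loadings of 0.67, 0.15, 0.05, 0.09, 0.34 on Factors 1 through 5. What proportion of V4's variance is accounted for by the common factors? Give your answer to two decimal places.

0.60

h² = 0.67² + 0.15² + 0.05² + 0.09² + 0.34² = 0.4489 + 0.0225 + 0.0025 + 0.0081 + 0.1156 = 0.5976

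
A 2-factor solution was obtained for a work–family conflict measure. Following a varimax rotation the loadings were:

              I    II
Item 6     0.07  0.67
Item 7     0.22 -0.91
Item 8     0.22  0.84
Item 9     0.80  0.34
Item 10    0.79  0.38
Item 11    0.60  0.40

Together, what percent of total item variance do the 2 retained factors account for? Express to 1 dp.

68.8%

Communalities: 0.4538, 0.8765, 0.7540, 0.7556, 0.7685, 0.5200; Σh² = 4.1284.
Total variance with 6 standardized items is 6, so the solution explains 4.1284/6 = 0.6881 = 68.81%.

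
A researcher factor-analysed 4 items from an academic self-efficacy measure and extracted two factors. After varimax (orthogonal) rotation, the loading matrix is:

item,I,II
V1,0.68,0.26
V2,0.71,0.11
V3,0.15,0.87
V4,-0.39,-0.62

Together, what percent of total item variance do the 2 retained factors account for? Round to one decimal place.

SS loadings by factor: 1.1411, 1.2210; total = 2.3621.
Total variance with 4 standardized items is 4, so the solution explains 2.3621/4 = 0.5905 = 59.05%.

59.1%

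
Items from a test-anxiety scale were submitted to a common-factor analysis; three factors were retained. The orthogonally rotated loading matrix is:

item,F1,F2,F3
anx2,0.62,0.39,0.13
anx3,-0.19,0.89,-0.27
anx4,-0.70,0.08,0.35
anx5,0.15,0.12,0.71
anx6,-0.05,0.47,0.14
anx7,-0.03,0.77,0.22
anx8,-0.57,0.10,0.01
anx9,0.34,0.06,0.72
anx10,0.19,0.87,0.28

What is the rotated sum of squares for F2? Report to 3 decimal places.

SS loadings for F2 = 0.39² + 0.89² + 0.08² + 0.12² + 0.47² + 0.77² + 0.10² + 0.06² + 0.87² = 0.1521 + 0.7921 + 0.0064 + 0.0144 + 0.2209 + 0.5929 + 0.0100 + 0.0036 + 0.7569 = 2.5493

2.549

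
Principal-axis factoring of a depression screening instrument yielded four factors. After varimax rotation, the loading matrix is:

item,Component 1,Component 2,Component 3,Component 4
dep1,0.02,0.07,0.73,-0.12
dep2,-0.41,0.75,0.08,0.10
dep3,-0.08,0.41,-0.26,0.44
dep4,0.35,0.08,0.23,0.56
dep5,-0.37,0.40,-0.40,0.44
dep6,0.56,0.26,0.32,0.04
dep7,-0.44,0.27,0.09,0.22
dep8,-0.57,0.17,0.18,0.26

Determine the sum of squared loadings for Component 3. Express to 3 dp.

SS loadings for Component 3 = 0.73² + 0.08² + (-0.26)² + 0.23² + (-0.40)² + 0.32² + 0.09² + 0.18² = 0.5329 + 0.0064 + 0.0676 + 0.0529 + 0.1600 + 0.1024 + 0.0081 + 0.0324 = 0.9627

0.963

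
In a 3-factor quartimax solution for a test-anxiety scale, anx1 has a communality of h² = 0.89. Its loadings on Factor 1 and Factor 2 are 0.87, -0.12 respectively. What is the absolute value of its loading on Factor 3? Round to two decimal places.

Under orthogonal rotation h² = Σλ², so λ_Factor 3² = h² − (0.7713) = 0.89 − 0.7713 = 0.1187.
|λ| = √0.1187 = 0.3445.

0.34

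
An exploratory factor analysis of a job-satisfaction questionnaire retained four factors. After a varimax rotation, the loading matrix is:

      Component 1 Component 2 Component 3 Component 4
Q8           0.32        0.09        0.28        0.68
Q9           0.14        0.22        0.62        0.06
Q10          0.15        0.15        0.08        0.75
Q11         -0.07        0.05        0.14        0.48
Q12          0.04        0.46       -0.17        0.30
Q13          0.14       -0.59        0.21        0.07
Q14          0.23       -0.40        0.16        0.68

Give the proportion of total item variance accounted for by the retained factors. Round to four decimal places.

0.4898

SS loadings by factor: 0.2235, 0.8012, 0.5874, 1.8162; total = 3.4283.
Total variance with 7 standardized items is 7, so the solution explains 3.4283/7 = 0.4898.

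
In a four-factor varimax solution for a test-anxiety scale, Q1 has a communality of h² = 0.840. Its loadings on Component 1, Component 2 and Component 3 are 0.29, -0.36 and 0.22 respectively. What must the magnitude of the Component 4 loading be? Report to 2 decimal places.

Under orthogonal rotation h² = Σλ², so λ_Component 4² = h² − (0.2621) = 0.840 − 0.2621 = 0.5779.
|λ| = √0.5779 = 0.7602.

0.76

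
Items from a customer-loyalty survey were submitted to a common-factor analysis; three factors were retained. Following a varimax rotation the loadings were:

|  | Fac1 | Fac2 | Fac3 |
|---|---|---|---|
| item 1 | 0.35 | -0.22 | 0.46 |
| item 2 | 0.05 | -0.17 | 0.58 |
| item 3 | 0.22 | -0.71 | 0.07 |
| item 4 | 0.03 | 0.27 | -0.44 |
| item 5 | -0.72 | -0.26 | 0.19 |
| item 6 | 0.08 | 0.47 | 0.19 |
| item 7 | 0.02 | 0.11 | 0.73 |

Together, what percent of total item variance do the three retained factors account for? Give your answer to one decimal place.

42.9%

Communalities: 0.3825, 0.3678, 0.5574, 0.2674, 0.6221, 0.2634, 0.5454; Σh² = 3.0060.
Total variance with 7 standardized items is 7, so the solution explains 3.0060/7 = 0.4294 = 42.94%.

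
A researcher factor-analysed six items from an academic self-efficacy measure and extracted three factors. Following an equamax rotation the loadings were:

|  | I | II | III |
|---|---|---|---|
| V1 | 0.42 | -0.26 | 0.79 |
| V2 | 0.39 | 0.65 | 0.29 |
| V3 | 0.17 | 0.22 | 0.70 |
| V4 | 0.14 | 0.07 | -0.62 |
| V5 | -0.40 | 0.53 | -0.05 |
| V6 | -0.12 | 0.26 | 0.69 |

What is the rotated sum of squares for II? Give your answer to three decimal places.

SS loadings for II = (-0.26)² + 0.65² + 0.22² + 0.07² + 0.53² + 0.26² = 0.0676 + 0.4225 + 0.0484 + 0.0049 + 0.2809 + 0.0676 = 0.8919

0.892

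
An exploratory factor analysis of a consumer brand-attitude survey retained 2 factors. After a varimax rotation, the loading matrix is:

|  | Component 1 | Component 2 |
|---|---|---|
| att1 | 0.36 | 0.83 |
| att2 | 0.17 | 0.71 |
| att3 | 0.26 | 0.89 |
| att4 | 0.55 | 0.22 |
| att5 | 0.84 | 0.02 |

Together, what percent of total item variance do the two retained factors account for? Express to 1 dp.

Communalities: 0.8185, 0.5330, 0.8597, 0.3509, 0.7060; Σh² = 3.2681.
Total variance with 5 standardized items is 5, so the solution explains 3.2681/5 = 0.6536 = 65.36%.

65.4%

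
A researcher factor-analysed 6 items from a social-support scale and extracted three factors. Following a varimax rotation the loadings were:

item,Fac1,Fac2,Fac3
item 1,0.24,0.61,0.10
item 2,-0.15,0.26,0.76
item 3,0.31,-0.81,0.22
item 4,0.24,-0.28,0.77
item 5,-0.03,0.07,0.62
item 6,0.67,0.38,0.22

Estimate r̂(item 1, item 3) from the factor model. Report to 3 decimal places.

r̂ = Σ λ_i·λ_j across factors = (0.24)(0.31) + (0.61)(-0.81) + (0.10)(0.22)
  = +0.0744 -0.4941 +0.0220 = -0.3977

-0.398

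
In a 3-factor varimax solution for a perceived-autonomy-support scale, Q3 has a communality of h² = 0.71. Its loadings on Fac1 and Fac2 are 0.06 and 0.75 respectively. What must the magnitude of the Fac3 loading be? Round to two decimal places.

Under orthogonal rotation h² = Σλ², so λ_Fac3² = h² − (0.5661) = 0.71 − 0.5661 = 0.1439.
|λ| = √0.1439 = 0.3793.

0.38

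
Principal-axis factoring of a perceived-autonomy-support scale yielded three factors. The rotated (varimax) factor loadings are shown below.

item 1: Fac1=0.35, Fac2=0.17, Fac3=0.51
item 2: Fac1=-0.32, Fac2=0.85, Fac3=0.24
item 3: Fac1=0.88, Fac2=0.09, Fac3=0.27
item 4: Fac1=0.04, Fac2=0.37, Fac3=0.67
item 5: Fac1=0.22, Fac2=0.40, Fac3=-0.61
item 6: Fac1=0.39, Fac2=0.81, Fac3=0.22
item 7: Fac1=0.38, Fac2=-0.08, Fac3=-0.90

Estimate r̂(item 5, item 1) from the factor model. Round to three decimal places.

r̂ = Σ λ_i·λ_j across factors = (0.22)(0.35) + (0.40)(0.17) + (-0.61)(0.51)
  = +0.0770 +0.0680 -0.3111 = -0.1661

-0.166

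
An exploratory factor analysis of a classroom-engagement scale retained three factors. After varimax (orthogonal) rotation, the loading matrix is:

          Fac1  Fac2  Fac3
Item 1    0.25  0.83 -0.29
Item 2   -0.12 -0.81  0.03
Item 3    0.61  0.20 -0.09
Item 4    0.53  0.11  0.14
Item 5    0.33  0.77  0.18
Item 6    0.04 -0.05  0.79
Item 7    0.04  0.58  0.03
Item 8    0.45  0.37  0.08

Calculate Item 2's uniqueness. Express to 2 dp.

0.33

h² = (-0.12)² + (-0.81)² + 0.03² = 0.0144 + 0.6561 + 0.0009 = 0.6714
Uniqueness u² = 1 − h² = 1 − 0.6714 = 0.3286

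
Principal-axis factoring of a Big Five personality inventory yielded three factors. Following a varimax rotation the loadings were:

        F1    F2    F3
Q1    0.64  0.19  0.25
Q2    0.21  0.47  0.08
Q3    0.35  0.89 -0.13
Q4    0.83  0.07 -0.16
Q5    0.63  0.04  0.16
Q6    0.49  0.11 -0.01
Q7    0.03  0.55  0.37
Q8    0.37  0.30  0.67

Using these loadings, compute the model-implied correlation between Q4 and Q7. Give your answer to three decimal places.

0.004

r̂ = Σ λ_i·λ_j across factors = (0.83)(0.03) + (0.07)(0.55) + (-0.16)(0.37)
  = +0.0249 +0.0385 -0.0592 = 0.0042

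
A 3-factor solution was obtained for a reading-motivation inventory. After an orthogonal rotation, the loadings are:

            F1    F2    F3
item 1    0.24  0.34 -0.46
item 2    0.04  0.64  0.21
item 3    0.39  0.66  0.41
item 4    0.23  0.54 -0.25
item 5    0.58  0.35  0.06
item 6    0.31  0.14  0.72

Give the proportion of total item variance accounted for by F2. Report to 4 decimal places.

0.2324

SS loadings for F2 = 0.34² + 0.64² + 0.66² + 0.54² + 0.35² + 0.14² = 1.3945
Proportion of variance = 1.3945 / 6 = 0.2324.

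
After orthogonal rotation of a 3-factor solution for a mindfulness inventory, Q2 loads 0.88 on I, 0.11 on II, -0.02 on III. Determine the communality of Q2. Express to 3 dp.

0.787

h² = 0.88² + 0.11² + (-0.02)² = 0.7744 + 0.0121 + 0.0004 = 0.7869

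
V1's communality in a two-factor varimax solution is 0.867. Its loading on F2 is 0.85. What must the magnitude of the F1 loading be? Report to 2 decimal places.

Under orthogonal rotation h² = Σλ², so λ_F1² = h² − (0.7225) = 0.867 − 0.7225 = 0.1445.
|λ| = √0.1445 = 0.3801.

0.38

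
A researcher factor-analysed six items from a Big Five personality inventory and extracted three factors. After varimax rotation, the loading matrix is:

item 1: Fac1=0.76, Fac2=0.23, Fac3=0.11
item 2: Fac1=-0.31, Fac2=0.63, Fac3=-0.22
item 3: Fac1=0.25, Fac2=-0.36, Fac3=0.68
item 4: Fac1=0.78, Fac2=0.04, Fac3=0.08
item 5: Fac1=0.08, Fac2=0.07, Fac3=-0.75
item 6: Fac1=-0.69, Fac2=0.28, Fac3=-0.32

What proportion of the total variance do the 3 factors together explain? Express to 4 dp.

SS loadings by factor: 1.8271, 0.6643, 1.1942; total = 3.6856.
Total variance with 6 standardized items is 6, so the solution explains 3.6856/6 = 0.6143.

0.6143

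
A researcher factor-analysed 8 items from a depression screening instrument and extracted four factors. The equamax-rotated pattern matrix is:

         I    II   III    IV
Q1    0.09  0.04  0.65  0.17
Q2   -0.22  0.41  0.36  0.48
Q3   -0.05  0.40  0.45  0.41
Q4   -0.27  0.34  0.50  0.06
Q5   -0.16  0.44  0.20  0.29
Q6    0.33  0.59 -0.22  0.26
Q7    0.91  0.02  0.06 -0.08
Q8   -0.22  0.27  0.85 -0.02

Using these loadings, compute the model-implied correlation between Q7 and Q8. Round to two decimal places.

r̂ = Σ λ_i·λ_j across factors = (0.91)(-0.22) + (0.02)(0.27) + (0.06)(0.85) + (-0.08)(-0.02)
  = -0.2002 +0.0054 +0.0510 +0.0016 = -0.1422

-0.14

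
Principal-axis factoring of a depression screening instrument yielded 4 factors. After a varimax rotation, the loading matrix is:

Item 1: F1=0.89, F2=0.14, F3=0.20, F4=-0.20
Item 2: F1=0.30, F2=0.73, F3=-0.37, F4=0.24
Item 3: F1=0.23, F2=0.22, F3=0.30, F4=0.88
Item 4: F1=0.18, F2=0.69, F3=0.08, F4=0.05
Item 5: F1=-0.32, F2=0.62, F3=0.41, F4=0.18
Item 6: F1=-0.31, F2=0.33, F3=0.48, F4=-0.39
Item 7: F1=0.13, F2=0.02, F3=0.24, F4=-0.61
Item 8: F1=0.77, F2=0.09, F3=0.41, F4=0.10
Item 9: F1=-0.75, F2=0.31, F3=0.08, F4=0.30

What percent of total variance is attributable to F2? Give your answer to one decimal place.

SS loadings for F2 = 0.14² + 0.73² + 0.22² + 0.69² + 0.62² + 0.33² + 0.02² + 0.09² + 0.31² = 1.6749
With 9 standardized items, total variance = 9. Proportion = 1.6749/9 = 0.1861 → 18.61%.

18.6%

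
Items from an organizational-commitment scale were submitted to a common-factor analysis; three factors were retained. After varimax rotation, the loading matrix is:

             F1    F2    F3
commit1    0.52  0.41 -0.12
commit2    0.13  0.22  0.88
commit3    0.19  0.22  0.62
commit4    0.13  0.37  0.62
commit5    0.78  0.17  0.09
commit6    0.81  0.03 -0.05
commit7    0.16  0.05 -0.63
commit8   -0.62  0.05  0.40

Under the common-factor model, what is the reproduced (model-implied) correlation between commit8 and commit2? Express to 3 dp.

0.282

r̂ = Σ λ_i·λ_j across factors = (-0.62)(0.13) + (0.05)(0.22) + (0.40)(0.88)
  = -0.0806 +0.0110 +0.3520 = 0.2824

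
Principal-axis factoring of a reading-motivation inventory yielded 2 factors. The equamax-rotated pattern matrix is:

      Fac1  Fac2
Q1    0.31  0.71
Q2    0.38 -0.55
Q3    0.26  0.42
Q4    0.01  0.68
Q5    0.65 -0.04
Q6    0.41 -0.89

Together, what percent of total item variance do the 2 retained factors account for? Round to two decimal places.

52.30%

Communalities: 0.6002, 0.4469, 0.2440, 0.4625, 0.4241, 0.9602; Σh² = 3.1379.
Total variance with 6 standardized items is 6, so the solution explains 3.1379/6 = 0.5230 = 52.30%.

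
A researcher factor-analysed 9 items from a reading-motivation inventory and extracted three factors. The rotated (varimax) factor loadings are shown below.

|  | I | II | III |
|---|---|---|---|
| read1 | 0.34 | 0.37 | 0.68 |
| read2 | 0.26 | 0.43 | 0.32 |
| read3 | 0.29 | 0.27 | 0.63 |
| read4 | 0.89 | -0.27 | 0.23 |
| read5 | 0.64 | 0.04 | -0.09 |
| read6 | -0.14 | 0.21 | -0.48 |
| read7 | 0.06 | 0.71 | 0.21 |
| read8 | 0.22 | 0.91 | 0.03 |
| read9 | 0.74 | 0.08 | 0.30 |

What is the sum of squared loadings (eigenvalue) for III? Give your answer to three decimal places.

1.388

SS loadings for III = 0.68² + 0.32² + 0.63² + 0.23² + (-0.09)² + (-0.48)² + 0.21² + 0.03² + 0.30² = 0.4624 + 0.1024 + 0.3969 + 0.0529 + 0.0081 + 0.2304 + 0.0441 + 0.0009 + 0.0900 = 1.3881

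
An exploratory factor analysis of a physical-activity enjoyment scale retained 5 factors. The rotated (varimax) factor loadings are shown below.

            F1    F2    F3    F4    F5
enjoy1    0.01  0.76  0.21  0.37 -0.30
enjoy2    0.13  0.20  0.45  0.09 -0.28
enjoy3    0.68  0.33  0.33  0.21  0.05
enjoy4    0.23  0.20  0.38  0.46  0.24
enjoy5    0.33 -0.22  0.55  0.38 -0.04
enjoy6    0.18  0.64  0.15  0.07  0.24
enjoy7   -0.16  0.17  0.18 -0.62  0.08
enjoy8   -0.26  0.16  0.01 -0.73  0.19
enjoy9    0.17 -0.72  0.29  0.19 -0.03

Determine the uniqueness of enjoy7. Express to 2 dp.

h² = (-0.16)² + 0.17² + 0.18² + (-0.62)² + 0.08² = 0.0256 + 0.0289 + 0.0324 + 0.3844 + 0.0064 = 0.4777
Uniqueness u² = 1 − h² = 1 − 0.4777 = 0.5223

0.52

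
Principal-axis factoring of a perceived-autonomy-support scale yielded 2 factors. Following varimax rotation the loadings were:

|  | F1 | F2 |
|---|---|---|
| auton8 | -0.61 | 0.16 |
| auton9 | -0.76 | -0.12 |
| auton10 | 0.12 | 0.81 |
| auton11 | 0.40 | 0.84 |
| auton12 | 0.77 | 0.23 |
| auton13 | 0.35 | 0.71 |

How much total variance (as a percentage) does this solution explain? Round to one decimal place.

63.3%

Communalities: 0.3977, 0.5920, 0.6705, 0.8656, 0.6458, 0.6266; Σh² = 3.7982.
Total variance with 6 standardized items is 6, so the solution explains 3.7982/6 = 0.6330 = 63.30%.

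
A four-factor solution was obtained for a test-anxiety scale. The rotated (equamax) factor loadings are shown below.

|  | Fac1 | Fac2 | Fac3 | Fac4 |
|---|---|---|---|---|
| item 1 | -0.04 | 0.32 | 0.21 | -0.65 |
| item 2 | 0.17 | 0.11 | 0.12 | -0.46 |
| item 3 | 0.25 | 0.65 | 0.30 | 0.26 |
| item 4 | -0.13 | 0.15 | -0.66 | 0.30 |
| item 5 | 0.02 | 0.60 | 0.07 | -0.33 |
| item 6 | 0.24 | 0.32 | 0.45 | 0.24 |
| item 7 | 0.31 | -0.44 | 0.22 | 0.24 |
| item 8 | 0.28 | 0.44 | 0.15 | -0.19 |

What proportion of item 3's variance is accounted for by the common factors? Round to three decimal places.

0.643

h² = 0.25² + 0.65² + 0.30² + 0.26² = 0.0625 + 0.4225 + 0.0900 + 0.0676 = 0.6426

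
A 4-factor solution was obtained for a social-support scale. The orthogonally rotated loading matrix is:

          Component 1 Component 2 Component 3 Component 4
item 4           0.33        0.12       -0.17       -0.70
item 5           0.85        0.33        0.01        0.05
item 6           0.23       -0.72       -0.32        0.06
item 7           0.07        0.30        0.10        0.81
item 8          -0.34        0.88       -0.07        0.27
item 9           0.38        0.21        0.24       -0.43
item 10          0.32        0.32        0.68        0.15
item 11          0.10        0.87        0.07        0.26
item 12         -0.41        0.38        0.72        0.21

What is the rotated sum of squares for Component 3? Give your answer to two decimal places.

SS loadings for Component 3 = (-0.17)² + 0.01² + (-0.32)² + 0.10² + (-0.07)² + 0.24² + 0.68² + 0.07² + 0.72² = 0.0289 + 0.0001 + 0.1024 + 0.0100 + 0.0049 + 0.0576 + 0.4624 + 0.0049 + 0.5184 = 1.1896

1.19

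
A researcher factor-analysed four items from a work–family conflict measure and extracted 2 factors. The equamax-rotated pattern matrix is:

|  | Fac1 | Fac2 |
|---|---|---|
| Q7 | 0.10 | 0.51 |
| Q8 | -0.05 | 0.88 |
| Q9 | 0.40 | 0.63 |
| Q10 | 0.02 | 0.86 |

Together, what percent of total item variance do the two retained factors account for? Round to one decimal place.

SS loadings by factor: 0.1729, 2.1710; total = 2.3439.
Total variance with 4 standardized items is 4, so the solution explains 2.3439/4 = 0.5860 = 58.60%.

58.6%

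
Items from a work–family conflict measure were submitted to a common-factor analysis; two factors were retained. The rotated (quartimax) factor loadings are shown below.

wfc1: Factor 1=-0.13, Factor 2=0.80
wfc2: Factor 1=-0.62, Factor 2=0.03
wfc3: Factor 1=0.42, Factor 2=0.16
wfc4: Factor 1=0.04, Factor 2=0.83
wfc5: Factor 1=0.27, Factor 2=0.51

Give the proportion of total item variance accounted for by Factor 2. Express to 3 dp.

0.323

SS loadings for Factor 2 = 0.80² + 0.03² + 0.16² + 0.83² + 0.51² = 1.6155
Proportion of variance = 1.6155 / 5 = 0.3231.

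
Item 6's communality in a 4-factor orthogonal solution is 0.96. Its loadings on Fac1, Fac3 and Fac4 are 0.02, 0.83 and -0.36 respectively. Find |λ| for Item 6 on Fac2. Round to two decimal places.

Under orthogonal rotation h² = Σλ², so λ_Fac2² = h² − (0.8189) = 0.96 − 0.8189 = 0.1411.
|λ| = √0.1411 = 0.3756.

0.38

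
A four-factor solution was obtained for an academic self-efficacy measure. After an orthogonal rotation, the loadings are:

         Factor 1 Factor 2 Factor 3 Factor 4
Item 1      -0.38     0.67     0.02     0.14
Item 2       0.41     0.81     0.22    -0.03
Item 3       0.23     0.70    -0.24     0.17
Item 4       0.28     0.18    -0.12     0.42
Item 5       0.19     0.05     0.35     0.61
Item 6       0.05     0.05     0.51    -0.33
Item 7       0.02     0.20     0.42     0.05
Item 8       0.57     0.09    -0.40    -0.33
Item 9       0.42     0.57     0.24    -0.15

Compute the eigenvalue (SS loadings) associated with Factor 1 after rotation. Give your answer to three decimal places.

0.984

SS loadings for Factor 1 = (-0.38)² + 0.41² + 0.23² + 0.28² + 0.19² + 0.05² + 0.02² + 0.57² + 0.42² = 0.1444 + 0.1681 + 0.0529 + 0.0784 + 0.0361 + 0.0025 + 0.0004 + 0.3249 + 0.1764 = 0.9841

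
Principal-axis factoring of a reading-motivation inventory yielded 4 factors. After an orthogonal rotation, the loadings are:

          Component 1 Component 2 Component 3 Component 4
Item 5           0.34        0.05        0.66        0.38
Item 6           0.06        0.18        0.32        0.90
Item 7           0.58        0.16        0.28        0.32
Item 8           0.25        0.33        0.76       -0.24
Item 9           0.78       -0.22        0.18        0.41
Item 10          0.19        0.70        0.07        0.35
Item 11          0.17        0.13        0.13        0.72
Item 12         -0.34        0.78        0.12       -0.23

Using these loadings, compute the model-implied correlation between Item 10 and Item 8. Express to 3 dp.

0.248

r̂ = Σ λ_i·λ_j across factors = (0.19)(0.25) + (0.70)(0.33) + (0.07)(0.76) + (0.35)(-0.24)
  = +0.0475 +0.2310 +0.0532 -0.0840 = 0.2477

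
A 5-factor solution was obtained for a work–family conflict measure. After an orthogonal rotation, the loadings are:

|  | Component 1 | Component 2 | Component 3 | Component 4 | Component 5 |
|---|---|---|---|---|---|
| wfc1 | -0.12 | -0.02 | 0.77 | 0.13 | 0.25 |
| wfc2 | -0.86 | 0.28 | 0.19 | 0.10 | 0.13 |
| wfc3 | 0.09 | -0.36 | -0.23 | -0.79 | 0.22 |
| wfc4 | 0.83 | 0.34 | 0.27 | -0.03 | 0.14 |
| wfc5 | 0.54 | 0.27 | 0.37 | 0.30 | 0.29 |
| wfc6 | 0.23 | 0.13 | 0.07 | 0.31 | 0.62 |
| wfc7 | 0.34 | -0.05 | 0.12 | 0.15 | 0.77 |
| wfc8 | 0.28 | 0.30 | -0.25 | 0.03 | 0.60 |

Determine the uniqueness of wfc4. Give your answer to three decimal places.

h² = 0.83² + 0.34² + 0.27² + (-0.03)² + 0.14² = 0.6889 + 0.1156 + 0.0729 + 0.0009 + 0.0196 = 0.8979
Uniqueness u² = 1 − h² = 1 − 0.8979 = 0.1021

0.102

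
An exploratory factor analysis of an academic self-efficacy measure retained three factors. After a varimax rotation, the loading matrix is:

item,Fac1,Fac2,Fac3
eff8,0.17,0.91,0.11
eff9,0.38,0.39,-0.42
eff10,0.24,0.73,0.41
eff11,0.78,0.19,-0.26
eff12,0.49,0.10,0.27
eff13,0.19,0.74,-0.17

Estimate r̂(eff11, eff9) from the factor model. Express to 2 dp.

r̂ = Σ λ_i·λ_j across factors = (0.78)(0.38) + (0.19)(0.39) + (-0.26)(-0.42)
  = +0.2964 +0.0741 +0.1092 = 0.4797

0.48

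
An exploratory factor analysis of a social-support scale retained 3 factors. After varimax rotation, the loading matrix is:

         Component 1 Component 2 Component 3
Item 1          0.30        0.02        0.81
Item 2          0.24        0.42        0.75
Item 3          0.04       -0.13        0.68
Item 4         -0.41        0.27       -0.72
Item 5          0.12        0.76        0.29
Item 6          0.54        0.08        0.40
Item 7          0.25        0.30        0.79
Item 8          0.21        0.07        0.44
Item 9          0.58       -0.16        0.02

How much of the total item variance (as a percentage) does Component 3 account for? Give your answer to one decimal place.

36.2%

SS loadings for Component 3 = 0.81² + 0.75² + 0.68² + (-0.72)² + 0.29² + 0.40² + 0.79² + 0.44² + 0.02² = 3.2616
With 9 standardized items, total variance = 9. Proportion = 3.2616/9 = 0.3624 → 36.24%.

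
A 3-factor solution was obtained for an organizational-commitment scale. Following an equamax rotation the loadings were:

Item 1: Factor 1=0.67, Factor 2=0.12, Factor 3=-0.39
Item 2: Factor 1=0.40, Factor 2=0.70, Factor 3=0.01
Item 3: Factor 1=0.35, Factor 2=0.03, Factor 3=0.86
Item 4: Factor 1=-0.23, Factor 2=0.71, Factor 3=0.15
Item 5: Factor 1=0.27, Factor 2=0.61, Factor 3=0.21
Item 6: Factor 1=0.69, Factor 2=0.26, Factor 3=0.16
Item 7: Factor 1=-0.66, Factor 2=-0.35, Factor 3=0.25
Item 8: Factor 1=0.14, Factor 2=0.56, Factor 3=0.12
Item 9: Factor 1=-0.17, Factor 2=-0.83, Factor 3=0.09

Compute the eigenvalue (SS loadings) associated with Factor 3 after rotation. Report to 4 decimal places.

SS loadings for Factor 3 = (-0.39)² + 0.01² + 0.86² + 0.15² + 0.21² + 0.16² + 0.25² + 0.12² + 0.09² = 0.1521 + 0.0001 + 0.7396 + 0.0225 + 0.0441 + 0.0256 + 0.0625 + 0.0144 + 0.0081 = 1.0690

1.0690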